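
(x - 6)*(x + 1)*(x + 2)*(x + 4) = x^4 + x^3 - 28*x^2 - 76*x - 48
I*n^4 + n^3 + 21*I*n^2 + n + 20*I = (n - 5*I)*(n + I)*(n + 4*I)*(I*n + 1)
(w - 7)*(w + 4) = w^2 - 3*w - 28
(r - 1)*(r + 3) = r^2 + 2*r - 3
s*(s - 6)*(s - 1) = s^3 - 7*s^2 + 6*s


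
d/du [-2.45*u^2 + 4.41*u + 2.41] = 4.41 - 4.9*u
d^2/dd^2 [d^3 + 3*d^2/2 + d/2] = 6*d + 3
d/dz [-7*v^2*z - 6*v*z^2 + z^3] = -7*v^2 - 12*v*z + 3*z^2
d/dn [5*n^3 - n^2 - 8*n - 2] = 15*n^2 - 2*n - 8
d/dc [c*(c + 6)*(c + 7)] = 3*c^2 + 26*c + 42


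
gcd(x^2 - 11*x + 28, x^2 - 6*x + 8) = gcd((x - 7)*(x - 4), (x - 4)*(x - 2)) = x - 4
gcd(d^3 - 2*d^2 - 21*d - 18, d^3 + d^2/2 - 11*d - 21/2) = d^2 + 4*d + 3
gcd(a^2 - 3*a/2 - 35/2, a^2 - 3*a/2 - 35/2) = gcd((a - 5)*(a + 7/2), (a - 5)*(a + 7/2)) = a^2 - 3*a/2 - 35/2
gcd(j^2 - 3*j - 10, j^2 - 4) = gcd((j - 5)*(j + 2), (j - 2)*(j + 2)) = j + 2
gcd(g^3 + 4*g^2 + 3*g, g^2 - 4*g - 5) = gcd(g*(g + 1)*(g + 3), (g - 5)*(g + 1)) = g + 1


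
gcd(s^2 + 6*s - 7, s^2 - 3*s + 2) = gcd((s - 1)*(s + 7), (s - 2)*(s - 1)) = s - 1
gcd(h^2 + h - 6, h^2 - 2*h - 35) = 1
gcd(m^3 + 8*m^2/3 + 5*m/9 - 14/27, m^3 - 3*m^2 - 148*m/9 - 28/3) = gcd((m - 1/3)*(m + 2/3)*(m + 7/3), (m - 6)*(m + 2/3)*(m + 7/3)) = m^2 + 3*m + 14/9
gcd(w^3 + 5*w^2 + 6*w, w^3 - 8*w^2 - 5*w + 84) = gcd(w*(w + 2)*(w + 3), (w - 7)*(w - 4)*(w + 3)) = w + 3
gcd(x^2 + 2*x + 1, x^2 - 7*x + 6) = 1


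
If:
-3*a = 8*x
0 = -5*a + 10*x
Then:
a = 0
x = 0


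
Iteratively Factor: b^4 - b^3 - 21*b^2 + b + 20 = (b + 4)*(b^3 - 5*b^2 - b + 5) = (b + 1)*(b + 4)*(b^2 - 6*b + 5) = (b - 1)*(b + 1)*(b + 4)*(b - 5)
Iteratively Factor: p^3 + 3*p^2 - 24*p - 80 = (p + 4)*(p^2 - p - 20) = (p - 5)*(p + 4)*(p + 4)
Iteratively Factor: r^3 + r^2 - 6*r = (r + 3)*(r^2 - 2*r) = r*(r + 3)*(r - 2)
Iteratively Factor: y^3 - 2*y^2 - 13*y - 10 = (y + 1)*(y^2 - 3*y - 10) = (y + 1)*(y + 2)*(y - 5)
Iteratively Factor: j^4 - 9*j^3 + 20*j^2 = (j)*(j^3 - 9*j^2 + 20*j) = j*(j - 5)*(j^2 - 4*j) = j^2*(j - 5)*(j - 4)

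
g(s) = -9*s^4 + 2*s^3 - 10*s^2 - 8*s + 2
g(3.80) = -1939.68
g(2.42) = -356.26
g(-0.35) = 3.35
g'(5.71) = -6628.67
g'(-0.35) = 1.28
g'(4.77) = -3874.01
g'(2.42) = -531.47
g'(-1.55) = 171.47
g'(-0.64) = 16.69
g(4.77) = -4705.88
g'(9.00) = -25946.00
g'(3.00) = -986.00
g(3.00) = -787.00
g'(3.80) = -1972.75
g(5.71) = -9564.63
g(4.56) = -3944.14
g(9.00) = -58471.00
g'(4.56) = -3387.92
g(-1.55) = -69.02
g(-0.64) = 0.99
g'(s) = -36*s^3 + 6*s^2 - 20*s - 8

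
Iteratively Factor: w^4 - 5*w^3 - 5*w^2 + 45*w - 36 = (w - 4)*(w^3 - w^2 - 9*w + 9) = (w - 4)*(w - 3)*(w^2 + 2*w - 3) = (w - 4)*(w - 3)*(w - 1)*(w + 3)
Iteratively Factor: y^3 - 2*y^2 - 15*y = (y + 3)*(y^2 - 5*y) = (y - 5)*(y + 3)*(y)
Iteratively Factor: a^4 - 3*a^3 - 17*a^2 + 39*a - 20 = (a + 4)*(a^3 - 7*a^2 + 11*a - 5) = (a - 1)*(a + 4)*(a^2 - 6*a + 5) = (a - 5)*(a - 1)*(a + 4)*(a - 1)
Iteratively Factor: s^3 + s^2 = (s)*(s^2 + s) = s^2*(s + 1)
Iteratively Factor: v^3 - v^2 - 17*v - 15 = (v + 1)*(v^2 - 2*v - 15) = (v - 5)*(v + 1)*(v + 3)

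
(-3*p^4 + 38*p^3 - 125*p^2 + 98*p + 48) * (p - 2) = -3*p^5 + 44*p^4 - 201*p^3 + 348*p^2 - 148*p - 96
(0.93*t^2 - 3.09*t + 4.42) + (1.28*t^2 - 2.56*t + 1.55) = 2.21*t^2 - 5.65*t + 5.97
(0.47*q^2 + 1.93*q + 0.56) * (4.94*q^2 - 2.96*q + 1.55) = 2.3218*q^4 + 8.143*q^3 - 2.2179*q^2 + 1.3339*q + 0.868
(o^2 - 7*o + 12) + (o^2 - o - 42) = 2*o^2 - 8*o - 30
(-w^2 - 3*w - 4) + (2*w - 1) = -w^2 - w - 5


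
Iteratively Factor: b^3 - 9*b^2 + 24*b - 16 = (b - 4)*(b^2 - 5*b + 4) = (b - 4)*(b - 1)*(b - 4)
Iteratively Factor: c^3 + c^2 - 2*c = (c)*(c^2 + c - 2) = c*(c - 1)*(c + 2)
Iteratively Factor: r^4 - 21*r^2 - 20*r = (r)*(r^3 - 21*r - 20) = r*(r - 5)*(r^2 + 5*r + 4) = r*(r - 5)*(r + 4)*(r + 1)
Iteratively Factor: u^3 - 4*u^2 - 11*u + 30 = (u - 5)*(u^2 + u - 6) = (u - 5)*(u + 3)*(u - 2)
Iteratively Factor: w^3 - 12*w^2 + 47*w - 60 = (w - 4)*(w^2 - 8*w + 15) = (w - 5)*(w - 4)*(w - 3)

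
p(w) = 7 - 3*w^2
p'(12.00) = -72.00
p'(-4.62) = 27.72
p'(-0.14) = 0.84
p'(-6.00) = 36.00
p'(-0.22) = 1.32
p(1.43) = 0.87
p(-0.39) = 6.54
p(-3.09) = -21.64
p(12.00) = -425.00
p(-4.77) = -61.26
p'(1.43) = -8.58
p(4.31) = -48.73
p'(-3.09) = 18.54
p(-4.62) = -57.03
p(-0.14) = 6.94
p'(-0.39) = 2.34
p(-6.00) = -101.00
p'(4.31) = -25.86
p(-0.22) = 6.85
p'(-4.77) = 28.62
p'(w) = -6*w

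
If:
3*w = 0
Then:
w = 0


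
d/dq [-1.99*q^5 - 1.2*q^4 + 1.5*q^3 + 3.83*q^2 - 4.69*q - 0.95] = -9.95*q^4 - 4.8*q^3 + 4.5*q^2 + 7.66*q - 4.69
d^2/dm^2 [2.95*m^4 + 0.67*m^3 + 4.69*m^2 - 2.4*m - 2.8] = 35.4*m^2 + 4.02*m + 9.38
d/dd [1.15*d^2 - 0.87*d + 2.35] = 2.3*d - 0.87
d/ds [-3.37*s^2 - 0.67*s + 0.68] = -6.74*s - 0.67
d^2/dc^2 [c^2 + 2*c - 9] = 2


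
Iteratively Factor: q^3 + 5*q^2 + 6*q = (q)*(q^2 + 5*q + 6) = q*(q + 3)*(q + 2)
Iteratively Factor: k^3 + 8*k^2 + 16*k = (k + 4)*(k^2 + 4*k) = (k + 4)^2*(k)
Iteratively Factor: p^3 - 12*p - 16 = (p + 2)*(p^2 - 2*p - 8) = (p - 4)*(p + 2)*(p + 2)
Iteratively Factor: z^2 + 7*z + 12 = (z + 3)*(z + 4)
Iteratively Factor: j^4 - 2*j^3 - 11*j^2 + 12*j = (j - 1)*(j^3 - j^2 - 12*j) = (j - 1)*(j + 3)*(j^2 - 4*j) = (j - 4)*(j - 1)*(j + 3)*(j)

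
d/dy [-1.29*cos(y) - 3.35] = 1.29*sin(y)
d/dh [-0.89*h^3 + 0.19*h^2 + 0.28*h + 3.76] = -2.67*h^2 + 0.38*h + 0.28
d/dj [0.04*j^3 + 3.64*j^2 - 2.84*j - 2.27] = 0.12*j^2 + 7.28*j - 2.84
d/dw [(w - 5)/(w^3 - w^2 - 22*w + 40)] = (w^3 - w^2 - 22*w + (w - 5)*(-3*w^2 + 2*w + 22) + 40)/(w^3 - w^2 - 22*w + 40)^2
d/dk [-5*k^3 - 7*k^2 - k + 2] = -15*k^2 - 14*k - 1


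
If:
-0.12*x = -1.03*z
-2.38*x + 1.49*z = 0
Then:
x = 0.00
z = 0.00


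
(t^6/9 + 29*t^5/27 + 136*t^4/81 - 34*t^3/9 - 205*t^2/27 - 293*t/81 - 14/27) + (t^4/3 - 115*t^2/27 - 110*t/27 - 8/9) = t^6/9 + 29*t^5/27 + 163*t^4/81 - 34*t^3/9 - 320*t^2/27 - 623*t/81 - 38/27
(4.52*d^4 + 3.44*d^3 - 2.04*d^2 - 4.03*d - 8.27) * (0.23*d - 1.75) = 1.0396*d^5 - 7.1188*d^4 - 6.4892*d^3 + 2.6431*d^2 + 5.1504*d + 14.4725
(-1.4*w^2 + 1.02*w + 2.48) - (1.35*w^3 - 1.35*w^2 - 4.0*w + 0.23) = -1.35*w^3 - 0.0499999999999998*w^2 + 5.02*w + 2.25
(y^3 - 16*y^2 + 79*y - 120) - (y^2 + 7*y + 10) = y^3 - 17*y^2 + 72*y - 130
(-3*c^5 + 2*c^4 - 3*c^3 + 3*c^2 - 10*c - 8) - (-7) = -3*c^5 + 2*c^4 - 3*c^3 + 3*c^2 - 10*c - 1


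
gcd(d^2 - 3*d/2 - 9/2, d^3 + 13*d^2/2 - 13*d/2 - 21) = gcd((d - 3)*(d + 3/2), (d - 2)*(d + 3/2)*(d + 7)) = d + 3/2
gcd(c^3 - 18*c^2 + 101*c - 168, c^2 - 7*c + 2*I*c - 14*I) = c - 7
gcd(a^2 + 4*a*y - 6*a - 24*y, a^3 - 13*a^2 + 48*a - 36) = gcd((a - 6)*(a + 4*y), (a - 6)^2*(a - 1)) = a - 6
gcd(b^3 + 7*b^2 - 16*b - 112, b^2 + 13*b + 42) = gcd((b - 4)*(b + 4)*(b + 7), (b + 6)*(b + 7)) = b + 7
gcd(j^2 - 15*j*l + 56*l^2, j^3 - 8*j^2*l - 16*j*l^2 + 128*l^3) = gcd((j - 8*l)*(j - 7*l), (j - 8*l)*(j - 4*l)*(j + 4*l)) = j - 8*l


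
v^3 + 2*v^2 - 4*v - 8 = (v - 2)*(v + 2)^2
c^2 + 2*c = c*(c + 2)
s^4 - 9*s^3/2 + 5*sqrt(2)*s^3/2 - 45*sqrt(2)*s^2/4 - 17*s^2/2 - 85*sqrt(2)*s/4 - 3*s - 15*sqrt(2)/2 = (s - 6)*(s + 1/2)*(s + 1)*(s + 5*sqrt(2)/2)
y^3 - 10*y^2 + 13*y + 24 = (y - 8)*(y - 3)*(y + 1)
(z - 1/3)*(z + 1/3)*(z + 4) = z^3 + 4*z^2 - z/9 - 4/9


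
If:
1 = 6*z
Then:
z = 1/6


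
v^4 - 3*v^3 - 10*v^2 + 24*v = v*(v - 4)*(v - 2)*(v + 3)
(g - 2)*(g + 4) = g^2 + 2*g - 8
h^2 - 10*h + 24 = (h - 6)*(h - 4)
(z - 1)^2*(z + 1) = z^3 - z^2 - z + 1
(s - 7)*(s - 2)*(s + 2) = s^3 - 7*s^2 - 4*s + 28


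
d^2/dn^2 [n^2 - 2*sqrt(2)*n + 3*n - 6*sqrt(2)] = 2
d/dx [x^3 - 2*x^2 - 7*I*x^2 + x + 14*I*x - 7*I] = 3*x^2 - 4*x - 14*I*x + 1 + 14*I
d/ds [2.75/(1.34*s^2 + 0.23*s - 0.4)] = (-7.37*s - 0.6325)/(1.34*s^2 + 0.23*s - 0.4)^2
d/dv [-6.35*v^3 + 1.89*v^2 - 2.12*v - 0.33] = -19.05*v^2 + 3.78*v - 2.12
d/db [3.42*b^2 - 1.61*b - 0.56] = 6.84*b - 1.61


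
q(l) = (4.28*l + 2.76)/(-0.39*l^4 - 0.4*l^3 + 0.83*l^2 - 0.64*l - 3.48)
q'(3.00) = 0.36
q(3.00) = -0.39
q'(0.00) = -1.08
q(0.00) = -0.79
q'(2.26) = 0.81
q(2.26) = -0.80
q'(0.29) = -1.09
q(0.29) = -1.11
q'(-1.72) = -0.86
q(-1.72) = 3.54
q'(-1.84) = 1.73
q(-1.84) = 3.48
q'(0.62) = -0.98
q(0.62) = -1.46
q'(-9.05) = 0.01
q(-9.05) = 0.02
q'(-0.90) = -2.39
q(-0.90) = 0.50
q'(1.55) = 0.95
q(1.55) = -1.51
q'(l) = (4.28*l + 2.76)*(1.56*l^3 + 1.2*l^2 - 1.66*l + 0.64)/(-0.39*l^4 - 0.4*l^3 + 0.83*l^2 - 0.64*l - 3.48)^2 + 4.28/(-0.39*l^4 - 0.4*l^3 + 0.83*l^2 - 0.64*l - 3.48) = (5.0076*l^4 + 7.7296*l^3 - 0.2404*l^2 - 4.5816*l - 13.128)/(0.1521*l^8 + 0.312*l^7 - 0.4874*l^6 - 0.1648*l^5 + 3.9153*l^4 + 1.7216*l^3 - 5.3672*l^2 + 4.4544*l + 12.1104)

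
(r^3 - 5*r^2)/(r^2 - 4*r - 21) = r^2*(5 - r)/(-r^2 + 4*r + 21)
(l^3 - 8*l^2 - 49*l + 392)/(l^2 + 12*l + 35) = (l^2 - 15*l + 56)/(l + 5)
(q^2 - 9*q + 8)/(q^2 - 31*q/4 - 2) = 4*(q - 1)/(4*q + 1)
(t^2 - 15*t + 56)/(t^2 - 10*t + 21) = (t - 8)/(t - 3)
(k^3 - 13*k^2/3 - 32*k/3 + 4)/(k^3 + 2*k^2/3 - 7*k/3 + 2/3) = (k - 6)/(k - 1)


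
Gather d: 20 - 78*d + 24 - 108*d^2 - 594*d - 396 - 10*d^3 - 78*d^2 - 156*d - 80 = -10*d^3 - 186*d^2 - 828*d - 432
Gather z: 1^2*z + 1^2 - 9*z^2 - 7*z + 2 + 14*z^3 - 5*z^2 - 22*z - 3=14*z^3 - 14*z^2 - 28*z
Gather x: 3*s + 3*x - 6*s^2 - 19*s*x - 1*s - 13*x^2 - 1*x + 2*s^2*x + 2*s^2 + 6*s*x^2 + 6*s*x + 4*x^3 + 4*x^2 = -4*s^2 + 2*s + 4*x^3 + x^2*(6*s - 9) + x*(2*s^2 - 13*s + 2)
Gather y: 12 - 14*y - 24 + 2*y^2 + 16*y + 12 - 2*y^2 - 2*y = 0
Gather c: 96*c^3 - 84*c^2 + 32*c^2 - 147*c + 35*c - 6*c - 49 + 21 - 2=96*c^3 - 52*c^2 - 118*c - 30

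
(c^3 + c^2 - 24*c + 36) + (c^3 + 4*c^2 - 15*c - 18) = 2*c^3 + 5*c^2 - 39*c + 18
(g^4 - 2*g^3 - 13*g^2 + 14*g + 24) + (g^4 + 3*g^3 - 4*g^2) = 2*g^4 + g^3 - 17*g^2 + 14*g + 24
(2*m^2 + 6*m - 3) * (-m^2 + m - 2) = -2*m^4 - 4*m^3 + 5*m^2 - 15*m + 6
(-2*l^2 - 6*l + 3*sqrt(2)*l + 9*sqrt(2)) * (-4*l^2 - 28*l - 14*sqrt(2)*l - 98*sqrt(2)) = 8*l^4 + 16*sqrt(2)*l^3 + 80*l^3 + 84*l^2 + 160*sqrt(2)*l^2 - 840*l + 336*sqrt(2)*l - 1764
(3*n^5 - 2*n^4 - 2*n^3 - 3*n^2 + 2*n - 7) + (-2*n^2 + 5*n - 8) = 3*n^5 - 2*n^4 - 2*n^3 - 5*n^2 + 7*n - 15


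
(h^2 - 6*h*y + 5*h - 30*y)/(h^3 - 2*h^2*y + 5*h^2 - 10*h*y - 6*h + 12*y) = (h^2 - 6*h*y + 5*h - 30*y)/(h^3 - 2*h^2*y + 5*h^2 - 10*h*y - 6*h + 12*y)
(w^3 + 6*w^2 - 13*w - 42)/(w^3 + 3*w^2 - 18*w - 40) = (w^2 + 4*w - 21)/(w^2 + w - 20)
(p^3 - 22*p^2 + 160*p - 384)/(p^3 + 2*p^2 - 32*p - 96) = (p^2 - 16*p + 64)/(p^2 + 8*p + 16)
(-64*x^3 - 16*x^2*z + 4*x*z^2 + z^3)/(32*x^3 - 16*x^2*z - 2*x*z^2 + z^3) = (-4*x - z)/(2*x - z)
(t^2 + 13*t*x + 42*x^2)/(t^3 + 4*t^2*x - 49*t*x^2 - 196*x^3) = (-t - 6*x)/(-t^2 + 3*t*x + 28*x^2)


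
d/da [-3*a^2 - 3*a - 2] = -6*a - 3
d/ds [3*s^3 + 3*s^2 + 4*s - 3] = 9*s^2 + 6*s + 4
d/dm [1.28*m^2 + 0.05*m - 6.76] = 2.56*m + 0.05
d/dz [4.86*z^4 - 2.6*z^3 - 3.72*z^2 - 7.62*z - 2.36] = 19.44*z^3 - 7.8*z^2 - 7.44*z - 7.62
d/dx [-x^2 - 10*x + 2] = -2*x - 10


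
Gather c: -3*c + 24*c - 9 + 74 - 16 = 21*c + 49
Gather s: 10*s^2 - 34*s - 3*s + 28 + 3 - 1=10*s^2 - 37*s + 30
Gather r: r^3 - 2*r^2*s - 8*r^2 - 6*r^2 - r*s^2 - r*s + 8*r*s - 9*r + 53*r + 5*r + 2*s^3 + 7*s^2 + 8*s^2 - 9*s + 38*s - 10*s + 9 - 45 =r^3 + r^2*(-2*s - 14) + r*(-s^2 + 7*s + 49) + 2*s^3 + 15*s^2 + 19*s - 36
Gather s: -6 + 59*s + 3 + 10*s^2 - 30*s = 10*s^2 + 29*s - 3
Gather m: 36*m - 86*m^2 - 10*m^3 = -10*m^3 - 86*m^2 + 36*m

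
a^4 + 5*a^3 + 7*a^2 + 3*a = a*(a + 1)^2*(a + 3)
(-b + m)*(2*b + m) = -2*b^2 + b*m + m^2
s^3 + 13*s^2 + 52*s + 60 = (s + 2)*(s + 5)*(s + 6)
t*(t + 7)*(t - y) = t^3 - t^2*y + 7*t^2 - 7*t*y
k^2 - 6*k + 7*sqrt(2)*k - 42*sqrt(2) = (k - 6)*(k + 7*sqrt(2))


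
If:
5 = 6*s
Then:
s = 5/6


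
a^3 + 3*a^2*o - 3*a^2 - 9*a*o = a*(a - 3)*(a + 3*o)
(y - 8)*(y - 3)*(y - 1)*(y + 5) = y^4 - 7*y^3 - 25*y^2 + 151*y - 120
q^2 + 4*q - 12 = (q - 2)*(q + 6)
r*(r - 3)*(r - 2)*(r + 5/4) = r^4 - 15*r^3/4 - r^2/4 + 15*r/2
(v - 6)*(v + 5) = v^2 - v - 30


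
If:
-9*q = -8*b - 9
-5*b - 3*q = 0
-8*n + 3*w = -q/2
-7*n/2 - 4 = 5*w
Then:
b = -9/23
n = -477/2323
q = 15/23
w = -3049/4646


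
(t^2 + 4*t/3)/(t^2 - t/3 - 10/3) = t*(3*t + 4)/(3*t^2 - t - 10)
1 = 1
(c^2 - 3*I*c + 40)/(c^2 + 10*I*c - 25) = (c - 8*I)/(c + 5*I)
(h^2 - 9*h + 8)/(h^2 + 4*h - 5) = (h - 8)/(h + 5)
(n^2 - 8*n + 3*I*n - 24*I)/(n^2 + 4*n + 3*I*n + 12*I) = (n - 8)/(n + 4)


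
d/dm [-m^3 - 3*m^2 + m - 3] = -3*m^2 - 6*m + 1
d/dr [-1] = 0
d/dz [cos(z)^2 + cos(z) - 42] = -sin(z) - sin(2*z)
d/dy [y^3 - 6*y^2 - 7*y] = 3*y^2 - 12*y - 7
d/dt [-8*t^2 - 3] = -16*t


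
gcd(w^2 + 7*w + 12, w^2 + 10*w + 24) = w + 4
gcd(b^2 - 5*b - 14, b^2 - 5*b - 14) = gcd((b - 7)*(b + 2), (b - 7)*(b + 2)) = b^2 - 5*b - 14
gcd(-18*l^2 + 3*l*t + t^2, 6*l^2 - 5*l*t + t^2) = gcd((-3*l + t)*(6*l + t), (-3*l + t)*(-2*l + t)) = -3*l + t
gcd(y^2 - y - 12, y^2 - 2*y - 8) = y - 4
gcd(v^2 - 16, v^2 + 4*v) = v + 4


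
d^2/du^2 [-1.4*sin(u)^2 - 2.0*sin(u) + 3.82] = 2.0*sin(u) - 2.8*cos(2*u)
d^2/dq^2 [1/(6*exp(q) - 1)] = (36*exp(q) + 6)*exp(q)/(6*exp(q) - 1)^3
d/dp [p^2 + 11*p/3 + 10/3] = 2*p + 11/3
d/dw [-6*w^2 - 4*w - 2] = -12*w - 4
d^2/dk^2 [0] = 0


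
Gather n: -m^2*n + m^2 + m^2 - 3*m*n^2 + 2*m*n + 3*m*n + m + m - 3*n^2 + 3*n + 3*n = 2*m^2 + 2*m + n^2*(-3*m - 3) + n*(-m^2 + 5*m + 6)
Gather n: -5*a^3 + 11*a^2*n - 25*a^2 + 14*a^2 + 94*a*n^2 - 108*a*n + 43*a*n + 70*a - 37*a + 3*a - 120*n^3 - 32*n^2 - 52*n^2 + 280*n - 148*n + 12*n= -5*a^3 - 11*a^2 + 36*a - 120*n^3 + n^2*(94*a - 84) + n*(11*a^2 - 65*a + 144)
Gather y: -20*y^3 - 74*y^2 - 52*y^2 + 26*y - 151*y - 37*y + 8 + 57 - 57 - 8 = -20*y^3 - 126*y^2 - 162*y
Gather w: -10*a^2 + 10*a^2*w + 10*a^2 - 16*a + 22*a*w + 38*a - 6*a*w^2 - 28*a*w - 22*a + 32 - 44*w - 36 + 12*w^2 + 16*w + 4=w^2*(12 - 6*a) + w*(10*a^2 - 6*a - 28)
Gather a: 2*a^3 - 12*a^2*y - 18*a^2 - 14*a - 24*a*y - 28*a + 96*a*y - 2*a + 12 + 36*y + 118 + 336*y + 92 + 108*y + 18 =2*a^3 + a^2*(-12*y - 18) + a*(72*y - 44) + 480*y + 240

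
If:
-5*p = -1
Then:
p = 1/5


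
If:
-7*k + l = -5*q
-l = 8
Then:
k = 5*q/7 - 8/7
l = -8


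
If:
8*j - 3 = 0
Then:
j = 3/8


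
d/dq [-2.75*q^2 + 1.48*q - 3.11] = 1.48 - 5.5*q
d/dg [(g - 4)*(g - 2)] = 2*g - 6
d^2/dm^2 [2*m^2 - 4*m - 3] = 4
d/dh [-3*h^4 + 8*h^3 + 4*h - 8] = -12*h^3 + 24*h^2 + 4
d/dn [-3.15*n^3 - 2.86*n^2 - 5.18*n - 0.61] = -9.45*n^2 - 5.72*n - 5.18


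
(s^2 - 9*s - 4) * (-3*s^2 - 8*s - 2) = -3*s^4 + 19*s^3 + 82*s^2 + 50*s + 8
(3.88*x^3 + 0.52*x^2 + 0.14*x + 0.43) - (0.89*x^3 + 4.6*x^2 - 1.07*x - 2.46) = 2.99*x^3 - 4.08*x^2 + 1.21*x + 2.89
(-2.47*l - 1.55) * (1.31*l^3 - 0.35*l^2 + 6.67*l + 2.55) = -3.2357*l^4 - 1.166*l^3 - 15.9324*l^2 - 16.637*l - 3.9525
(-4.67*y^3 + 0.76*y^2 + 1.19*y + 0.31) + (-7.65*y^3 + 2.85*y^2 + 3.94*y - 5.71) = -12.32*y^3 + 3.61*y^2 + 5.13*y - 5.4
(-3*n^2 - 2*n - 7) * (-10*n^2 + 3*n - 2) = 30*n^4 + 11*n^3 + 70*n^2 - 17*n + 14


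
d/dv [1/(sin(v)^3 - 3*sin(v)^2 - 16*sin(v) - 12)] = (-3*sin(v)^2 + 6*sin(v) + 16)*cos(v)/((sin(v) - 6)^2*(sin(v) + 1)^2*(sin(v) + 2)^2)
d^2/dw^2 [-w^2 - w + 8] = -2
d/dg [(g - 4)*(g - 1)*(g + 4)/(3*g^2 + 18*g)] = (g^4 + 12*g^3 + 10*g^2 - 32*g - 96)/(3*g^2*(g^2 + 12*g + 36))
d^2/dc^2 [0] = 0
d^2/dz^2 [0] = 0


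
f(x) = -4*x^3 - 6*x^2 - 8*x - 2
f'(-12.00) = -1592.00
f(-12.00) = 6142.00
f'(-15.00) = -2528.00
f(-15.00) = 12268.00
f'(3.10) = -160.52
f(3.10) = -203.62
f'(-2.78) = -67.38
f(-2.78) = 59.81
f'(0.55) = -18.23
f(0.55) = -8.88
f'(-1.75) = -23.75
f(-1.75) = 15.06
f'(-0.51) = -5.00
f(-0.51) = 1.05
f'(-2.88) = -72.97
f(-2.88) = 66.83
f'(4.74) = -334.49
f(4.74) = -600.71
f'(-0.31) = -5.43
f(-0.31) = 0.02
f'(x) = -12*x^2 - 12*x - 8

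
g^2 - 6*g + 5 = (g - 5)*(g - 1)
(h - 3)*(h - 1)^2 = h^3 - 5*h^2 + 7*h - 3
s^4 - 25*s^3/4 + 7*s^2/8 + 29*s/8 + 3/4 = (s - 6)*(s - 1)*(s + 1/4)*(s + 1/2)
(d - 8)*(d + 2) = d^2 - 6*d - 16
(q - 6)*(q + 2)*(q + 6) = q^3 + 2*q^2 - 36*q - 72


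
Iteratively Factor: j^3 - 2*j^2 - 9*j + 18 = (j - 2)*(j^2 - 9) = (j - 3)*(j - 2)*(j + 3)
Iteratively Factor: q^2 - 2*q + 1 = (q - 1)*(q - 1)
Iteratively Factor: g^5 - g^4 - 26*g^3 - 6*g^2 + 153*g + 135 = (g - 3)*(g^4 + 2*g^3 - 20*g^2 - 66*g - 45) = (g - 3)*(g + 3)*(g^3 - g^2 - 17*g - 15) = (g - 3)*(g + 1)*(g + 3)*(g^2 - 2*g - 15) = (g - 3)*(g + 1)*(g + 3)^2*(g - 5)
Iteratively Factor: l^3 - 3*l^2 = (l)*(l^2 - 3*l) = l^2*(l - 3)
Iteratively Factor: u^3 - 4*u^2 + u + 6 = (u + 1)*(u^2 - 5*u + 6) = (u - 3)*(u + 1)*(u - 2)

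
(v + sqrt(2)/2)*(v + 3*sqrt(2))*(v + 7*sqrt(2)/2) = v^3 + 7*sqrt(2)*v^2 + 55*v/2 + 21*sqrt(2)/2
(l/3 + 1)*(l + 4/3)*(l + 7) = l^3/3 + 34*l^2/9 + 103*l/9 + 28/3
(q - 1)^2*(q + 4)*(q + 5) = q^4 + 7*q^3 + 3*q^2 - 31*q + 20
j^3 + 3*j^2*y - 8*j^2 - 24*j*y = j*(j - 8)*(j + 3*y)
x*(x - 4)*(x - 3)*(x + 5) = x^4 - 2*x^3 - 23*x^2 + 60*x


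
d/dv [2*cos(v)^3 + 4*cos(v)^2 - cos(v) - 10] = (-6*cos(v)^2 - 8*cos(v) + 1)*sin(v)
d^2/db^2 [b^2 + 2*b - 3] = 2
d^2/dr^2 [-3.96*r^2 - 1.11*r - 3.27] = -7.92000000000000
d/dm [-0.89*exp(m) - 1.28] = -0.89*exp(m)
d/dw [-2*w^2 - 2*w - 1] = -4*w - 2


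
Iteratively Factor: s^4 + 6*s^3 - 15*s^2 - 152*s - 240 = (s + 3)*(s^3 + 3*s^2 - 24*s - 80) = (s + 3)*(s + 4)*(s^2 - s - 20) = (s + 3)*(s + 4)^2*(s - 5)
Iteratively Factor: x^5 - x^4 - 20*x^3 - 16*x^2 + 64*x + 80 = (x - 5)*(x^4 + 4*x^3 - 16*x - 16) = (x - 5)*(x + 2)*(x^3 + 2*x^2 - 4*x - 8) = (x - 5)*(x - 2)*(x + 2)*(x^2 + 4*x + 4) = (x - 5)*(x - 2)*(x + 2)^2*(x + 2)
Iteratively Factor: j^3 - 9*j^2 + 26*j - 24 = (j - 4)*(j^2 - 5*j + 6) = (j - 4)*(j - 3)*(j - 2)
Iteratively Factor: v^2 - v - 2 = (v - 2)*(v + 1)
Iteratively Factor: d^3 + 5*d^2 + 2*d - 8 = (d + 2)*(d^2 + 3*d - 4) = (d + 2)*(d + 4)*(d - 1)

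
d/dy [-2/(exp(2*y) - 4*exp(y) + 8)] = 4*(exp(y) - 2)*exp(y)/(exp(2*y) - 4*exp(y) + 8)^2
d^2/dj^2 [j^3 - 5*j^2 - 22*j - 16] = 6*j - 10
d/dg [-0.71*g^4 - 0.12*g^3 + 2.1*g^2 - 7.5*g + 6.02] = -2.84*g^3 - 0.36*g^2 + 4.2*g - 7.5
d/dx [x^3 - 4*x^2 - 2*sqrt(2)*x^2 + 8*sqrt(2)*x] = 3*x^2 - 8*x - 4*sqrt(2)*x + 8*sqrt(2)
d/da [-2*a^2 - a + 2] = -4*a - 1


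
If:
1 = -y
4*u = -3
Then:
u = -3/4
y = -1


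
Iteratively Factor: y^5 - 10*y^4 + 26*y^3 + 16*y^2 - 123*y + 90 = (y - 5)*(y^4 - 5*y^3 + y^2 + 21*y - 18) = (y - 5)*(y - 3)*(y^3 - 2*y^2 - 5*y + 6) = (y - 5)*(y - 3)*(y - 1)*(y^2 - y - 6) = (y - 5)*(y - 3)*(y - 1)*(y + 2)*(y - 3)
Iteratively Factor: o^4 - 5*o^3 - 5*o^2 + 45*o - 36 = (o - 4)*(o^3 - o^2 - 9*o + 9) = (o - 4)*(o - 3)*(o^2 + 2*o - 3) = (o - 4)*(o - 3)*(o + 3)*(o - 1)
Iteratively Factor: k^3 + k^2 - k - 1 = (k + 1)*(k^2 - 1) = (k + 1)^2*(k - 1)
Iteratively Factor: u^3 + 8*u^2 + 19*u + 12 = (u + 1)*(u^2 + 7*u + 12) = (u + 1)*(u + 3)*(u + 4)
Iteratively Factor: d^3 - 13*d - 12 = (d + 3)*(d^2 - 3*d - 4) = (d + 1)*(d + 3)*(d - 4)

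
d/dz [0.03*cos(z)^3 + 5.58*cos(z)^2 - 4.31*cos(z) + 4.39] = (-0.09*cos(z)^2 - 11.16*cos(z) + 4.31)*sin(z)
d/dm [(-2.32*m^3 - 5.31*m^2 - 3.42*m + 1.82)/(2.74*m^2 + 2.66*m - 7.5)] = (-6.3568*m^4 - 12.3424*m^3 + 47.4462*m^2 + 69.6764*m + 20.8088)/(7.5076*m^4 + 14.5768*m^3 - 34.0244*m^2 - 39.9*m + 56.25)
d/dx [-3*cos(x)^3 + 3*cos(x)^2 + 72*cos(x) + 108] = 3*(3*cos(x)^2 - 2*cos(x) - 24)*sin(x)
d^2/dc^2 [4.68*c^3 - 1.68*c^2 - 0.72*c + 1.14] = 28.08*c - 3.36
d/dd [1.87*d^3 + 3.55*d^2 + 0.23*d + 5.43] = 5.61*d^2 + 7.1*d + 0.23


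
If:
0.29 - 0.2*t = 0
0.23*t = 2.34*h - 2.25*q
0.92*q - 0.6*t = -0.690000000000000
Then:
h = 0.33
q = 0.20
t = 1.45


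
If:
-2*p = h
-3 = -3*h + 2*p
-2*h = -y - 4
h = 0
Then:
No Solution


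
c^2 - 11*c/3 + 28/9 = (c - 7/3)*(c - 4/3)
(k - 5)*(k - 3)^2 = k^3 - 11*k^2 + 39*k - 45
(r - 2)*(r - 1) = r^2 - 3*r + 2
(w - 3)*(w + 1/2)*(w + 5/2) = w^3 - 31*w/4 - 15/4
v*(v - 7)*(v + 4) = v^3 - 3*v^2 - 28*v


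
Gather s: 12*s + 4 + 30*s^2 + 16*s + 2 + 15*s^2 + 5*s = 45*s^2 + 33*s + 6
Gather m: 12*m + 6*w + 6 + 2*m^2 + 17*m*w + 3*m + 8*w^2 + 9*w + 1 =2*m^2 + m*(17*w + 15) + 8*w^2 + 15*w + 7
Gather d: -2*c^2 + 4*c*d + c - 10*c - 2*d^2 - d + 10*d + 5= -2*c^2 - 9*c - 2*d^2 + d*(4*c + 9) + 5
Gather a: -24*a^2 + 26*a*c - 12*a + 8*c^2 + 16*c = -24*a^2 + a*(26*c - 12) + 8*c^2 + 16*c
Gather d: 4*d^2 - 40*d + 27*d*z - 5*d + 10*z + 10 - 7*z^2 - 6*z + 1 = 4*d^2 + d*(27*z - 45) - 7*z^2 + 4*z + 11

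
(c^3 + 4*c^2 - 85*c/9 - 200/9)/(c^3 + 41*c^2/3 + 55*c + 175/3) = (c - 8/3)/(c + 7)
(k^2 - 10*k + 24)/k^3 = (k^2 - 10*k + 24)/k^3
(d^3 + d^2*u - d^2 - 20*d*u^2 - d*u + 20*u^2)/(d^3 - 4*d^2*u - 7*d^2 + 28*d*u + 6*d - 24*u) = (d + 5*u)/(d - 6)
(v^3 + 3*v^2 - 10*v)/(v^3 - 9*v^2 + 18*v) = (v^2 + 3*v - 10)/(v^2 - 9*v + 18)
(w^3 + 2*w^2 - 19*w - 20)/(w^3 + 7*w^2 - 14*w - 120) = (w + 1)/(w + 6)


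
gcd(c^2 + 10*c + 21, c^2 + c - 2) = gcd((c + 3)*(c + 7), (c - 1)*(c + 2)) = 1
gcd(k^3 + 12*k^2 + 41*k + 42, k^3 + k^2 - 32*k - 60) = k + 2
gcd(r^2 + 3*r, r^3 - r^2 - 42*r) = r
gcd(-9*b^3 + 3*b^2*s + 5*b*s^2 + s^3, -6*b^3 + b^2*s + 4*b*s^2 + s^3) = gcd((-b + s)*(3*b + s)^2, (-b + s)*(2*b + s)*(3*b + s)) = -3*b^2 + 2*b*s + s^2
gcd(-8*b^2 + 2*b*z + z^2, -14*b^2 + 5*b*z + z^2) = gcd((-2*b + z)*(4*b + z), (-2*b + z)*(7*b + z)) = -2*b + z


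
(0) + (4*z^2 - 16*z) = 4*z^2 - 16*z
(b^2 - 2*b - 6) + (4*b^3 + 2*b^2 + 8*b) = 4*b^3 + 3*b^2 + 6*b - 6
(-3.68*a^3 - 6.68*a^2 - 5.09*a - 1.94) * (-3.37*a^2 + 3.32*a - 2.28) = 12.4016*a^5 + 10.294*a^4 + 3.3661*a^3 + 4.8694*a^2 + 5.1644*a + 4.4232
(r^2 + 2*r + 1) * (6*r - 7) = 6*r^3 + 5*r^2 - 8*r - 7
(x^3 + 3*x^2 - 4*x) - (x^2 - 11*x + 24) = x^3 + 2*x^2 + 7*x - 24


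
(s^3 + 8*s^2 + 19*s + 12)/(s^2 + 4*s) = s + 4 + 3/s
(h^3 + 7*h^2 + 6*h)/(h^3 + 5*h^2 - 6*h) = (h + 1)/(h - 1)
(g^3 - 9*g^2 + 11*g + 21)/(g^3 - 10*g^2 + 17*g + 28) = (g - 3)/(g - 4)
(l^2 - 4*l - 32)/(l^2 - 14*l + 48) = (l + 4)/(l - 6)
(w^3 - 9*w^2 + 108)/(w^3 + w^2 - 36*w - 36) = (w^2 - 3*w - 18)/(w^2 + 7*w + 6)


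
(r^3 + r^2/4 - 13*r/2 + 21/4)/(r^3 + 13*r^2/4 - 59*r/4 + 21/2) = (r + 3)/(r + 6)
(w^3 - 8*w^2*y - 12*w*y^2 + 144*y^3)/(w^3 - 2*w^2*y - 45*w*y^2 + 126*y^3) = (-w^2 + 2*w*y + 24*y^2)/(-w^2 - 4*w*y + 21*y^2)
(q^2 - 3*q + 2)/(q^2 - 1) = (q - 2)/(q + 1)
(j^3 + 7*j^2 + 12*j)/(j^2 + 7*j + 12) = j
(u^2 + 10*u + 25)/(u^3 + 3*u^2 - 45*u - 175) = 1/(u - 7)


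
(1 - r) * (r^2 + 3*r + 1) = -r^3 - 2*r^2 + 2*r + 1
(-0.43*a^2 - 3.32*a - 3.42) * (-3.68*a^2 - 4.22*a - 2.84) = 1.5824*a^4 + 14.0322*a^3 + 27.8172*a^2 + 23.8612*a + 9.7128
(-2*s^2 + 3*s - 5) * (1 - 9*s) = 18*s^3 - 29*s^2 + 48*s - 5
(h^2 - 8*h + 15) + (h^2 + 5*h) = 2*h^2 - 3*h + 15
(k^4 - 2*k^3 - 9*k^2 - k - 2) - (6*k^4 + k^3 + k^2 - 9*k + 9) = -5*k^4 - 3*k^3 - 10*k^2 + 8*k - 11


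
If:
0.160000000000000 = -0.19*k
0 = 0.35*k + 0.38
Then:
No Solution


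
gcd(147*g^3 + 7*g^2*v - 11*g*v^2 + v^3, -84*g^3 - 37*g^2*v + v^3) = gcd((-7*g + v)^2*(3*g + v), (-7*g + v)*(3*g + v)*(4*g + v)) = -21*g^2 - 4*g*v + v^2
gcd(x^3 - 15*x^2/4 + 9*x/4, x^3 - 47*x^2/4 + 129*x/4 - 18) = x^2 - 15*x/4 + 9/4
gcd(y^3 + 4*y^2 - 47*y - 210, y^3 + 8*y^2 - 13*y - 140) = y + 5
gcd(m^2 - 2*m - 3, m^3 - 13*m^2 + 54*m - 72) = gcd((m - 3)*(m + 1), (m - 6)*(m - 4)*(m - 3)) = m - 3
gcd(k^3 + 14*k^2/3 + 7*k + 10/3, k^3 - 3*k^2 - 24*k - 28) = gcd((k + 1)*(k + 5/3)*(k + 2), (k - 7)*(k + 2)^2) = k + 2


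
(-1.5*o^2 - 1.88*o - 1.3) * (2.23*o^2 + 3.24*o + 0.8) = -3.345*o^4 - 9.0524*o^3 - 10.1902*o^2 - 5.716*o - 1.04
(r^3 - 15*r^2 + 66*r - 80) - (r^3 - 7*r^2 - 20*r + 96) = -8*r^2 + 86*r - 176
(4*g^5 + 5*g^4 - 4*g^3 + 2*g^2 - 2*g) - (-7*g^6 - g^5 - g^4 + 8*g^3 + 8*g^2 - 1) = 7*g^6 + 5*g^5 + 6*g^4 - 12*g^3 - 6*g^2 - 2*g + 1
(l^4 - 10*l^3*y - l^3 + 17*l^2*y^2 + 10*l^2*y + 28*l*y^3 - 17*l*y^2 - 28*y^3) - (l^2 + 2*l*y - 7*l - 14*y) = l^4 - 10*l^3*y - l^3 + 17*l^2*y^2 + 10*l^2*y - l^2 + 28*l*y^3 - 17*l*y^2 - 2*l*y + 7*l - 28*y^3 + 14*y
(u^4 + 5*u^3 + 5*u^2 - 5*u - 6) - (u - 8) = u^4 + 5*u^3 + 5*u^2 - 6*u + 2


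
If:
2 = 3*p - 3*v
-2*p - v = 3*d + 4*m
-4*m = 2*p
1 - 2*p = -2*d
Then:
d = 1/24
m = -13/48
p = 13/24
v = -1/8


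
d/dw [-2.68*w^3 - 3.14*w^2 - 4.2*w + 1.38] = -8.04*w^2 - 6.28*w - 4.2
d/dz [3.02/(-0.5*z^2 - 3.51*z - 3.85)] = (3.02*z + 10.6002)/(0.5*z^2 + 3.51*z + 3.85)^2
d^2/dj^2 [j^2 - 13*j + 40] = 2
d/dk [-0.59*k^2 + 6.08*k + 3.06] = 6.08 - 1.18*k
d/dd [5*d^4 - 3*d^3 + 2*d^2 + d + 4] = 20*d^3 - 9*d^2 + 4*d + 1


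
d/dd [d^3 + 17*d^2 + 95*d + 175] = 3*d^2 + 34*d + 95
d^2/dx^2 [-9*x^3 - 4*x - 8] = -54*x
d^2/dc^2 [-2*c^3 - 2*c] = -12*c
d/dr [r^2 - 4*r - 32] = 2*r - 4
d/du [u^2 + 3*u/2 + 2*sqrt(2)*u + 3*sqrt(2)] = 2*u + 3/2 + 2*sqrt(2)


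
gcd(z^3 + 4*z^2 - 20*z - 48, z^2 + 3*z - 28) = z - 4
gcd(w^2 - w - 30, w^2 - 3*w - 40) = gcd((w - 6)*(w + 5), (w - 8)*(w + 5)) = w + 5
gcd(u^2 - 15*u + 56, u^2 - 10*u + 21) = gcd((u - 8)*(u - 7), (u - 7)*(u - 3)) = u - 7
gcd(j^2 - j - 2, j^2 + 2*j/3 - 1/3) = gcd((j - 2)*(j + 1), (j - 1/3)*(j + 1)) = j + 1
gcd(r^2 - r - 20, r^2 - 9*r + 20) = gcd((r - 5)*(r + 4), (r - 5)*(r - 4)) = r - 5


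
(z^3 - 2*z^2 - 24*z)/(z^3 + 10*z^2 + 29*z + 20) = z*(z - 6)/(z^2 + 6*z + 5)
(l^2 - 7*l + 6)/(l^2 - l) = (l - 6)/l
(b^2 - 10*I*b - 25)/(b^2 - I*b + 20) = (b - 5*I)/(b + 4*I)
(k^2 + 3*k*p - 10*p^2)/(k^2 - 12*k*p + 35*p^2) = (k^2 + 3*k*p - 10*p^2)/(k^2 - 12*k*p + 35*p^2)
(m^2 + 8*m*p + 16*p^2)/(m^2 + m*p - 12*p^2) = (-m - 4*p)/(-m + 3*p)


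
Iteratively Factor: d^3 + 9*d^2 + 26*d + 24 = (d + 2)*(d^2 + 7*d + 12) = (d + 2)*(d + 4)*(d + 3)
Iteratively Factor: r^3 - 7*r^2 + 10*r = (r - 5)*(r^2 - 2*r) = (r - 5)*(r - 2)*(r)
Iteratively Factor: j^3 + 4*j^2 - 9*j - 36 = (j + 4)*(j^2 - 9) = (j - 3)*(j + 4)*(j + 3)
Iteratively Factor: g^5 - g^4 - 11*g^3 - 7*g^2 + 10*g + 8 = (g + 2)*(g^4 - 3*g^3 - 5*g^2 + 3*g + 4) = (g + 1)*(g + 2)*(g^3 - 4*g^2 - g + 4) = (g + 1)^2*(g + 2)*(g^2 - 5*g + 4) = (g - 4)*(g + 1)^2*(g + 2)*(g - 1)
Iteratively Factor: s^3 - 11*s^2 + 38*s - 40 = (s - 4)*(s^2 - 7*s + 10) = (s - 5)*(s - 4)*(s - 2)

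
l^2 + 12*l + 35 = (l + 5)*(l + 7)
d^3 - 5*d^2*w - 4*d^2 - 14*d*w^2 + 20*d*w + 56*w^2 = (d - 4)*(d - 7*w)*(d + 2*w)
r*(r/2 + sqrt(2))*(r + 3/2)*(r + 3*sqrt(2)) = r^4/2 + 3*r^3/4 + 5*sqrt(2)*r^3/2 + 15*sqrt(2)*r^2/4 + 6*r^2 + 9*r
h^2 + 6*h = h*(h + 6)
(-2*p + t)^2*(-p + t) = -4*p^3 + 8*p^2*t - 5*p*t^2 + t^3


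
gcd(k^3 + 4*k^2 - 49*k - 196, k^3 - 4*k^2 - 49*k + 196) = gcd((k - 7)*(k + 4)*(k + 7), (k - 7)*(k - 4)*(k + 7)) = k^2 - 49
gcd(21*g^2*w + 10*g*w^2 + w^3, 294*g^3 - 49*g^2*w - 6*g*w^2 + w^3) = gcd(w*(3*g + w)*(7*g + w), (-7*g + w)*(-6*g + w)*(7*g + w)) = 7*g + w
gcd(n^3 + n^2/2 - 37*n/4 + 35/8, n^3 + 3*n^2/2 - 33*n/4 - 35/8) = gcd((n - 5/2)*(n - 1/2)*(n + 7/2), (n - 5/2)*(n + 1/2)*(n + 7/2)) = n^2 + n - 35/4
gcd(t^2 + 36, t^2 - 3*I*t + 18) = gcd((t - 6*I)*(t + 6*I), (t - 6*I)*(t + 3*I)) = t - 6*I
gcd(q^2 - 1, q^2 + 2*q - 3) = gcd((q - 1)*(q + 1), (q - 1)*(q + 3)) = q - 1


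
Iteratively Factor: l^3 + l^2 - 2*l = (l - 1)*(l^2 + 2*l) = l*(l - 1)*(l + 2)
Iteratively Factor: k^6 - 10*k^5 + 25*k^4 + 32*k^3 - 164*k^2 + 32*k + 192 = (k - 2)*(k^5 - 8*k^4 + 9*k^3 + 50*k^2 - 64*k - 96) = (k - 2)*(k + 1)*(k^4 - 9*k^3 + 18*k^2 + 32*k - 96) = (k - 3)*(k - 2)*(k + 1)*(k^3 - 6*k^2 + 32) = (k - 4)*(k - 3)*(k - 2)*(k + 1)*(k^2 - 2*k - 8) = (k - 4)^2*(k - 3)*(k - 2)*(k + 1)*(k + 2)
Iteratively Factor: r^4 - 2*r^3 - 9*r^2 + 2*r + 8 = (r - 4)*(r^3 + 2*r^2 - r - 2) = (r - 4)*(r + 2)*(r^2 - 1) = (r - 4)*(r + 1)*(r + 2)*(r - 1)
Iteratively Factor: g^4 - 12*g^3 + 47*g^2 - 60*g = (g)*(g^3 - 12*g^2 + 47*g - 60) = g*(g - 5)*(g^2 - 7*g + 12) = g*(g - 5)*(g - 3)*(g - 4)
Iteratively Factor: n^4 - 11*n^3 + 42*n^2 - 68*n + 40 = (n - 2)*(n^3 - 9*n^2 + 24*n - 20) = (n - 2)^2*(n^2 - 7*n + 10) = (n - 5)*(n - 2)^2*(n - 2)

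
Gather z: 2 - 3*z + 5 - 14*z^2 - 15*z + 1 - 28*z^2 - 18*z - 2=-42*z^2 - 36*z + 6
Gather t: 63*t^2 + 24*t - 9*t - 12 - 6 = 63*t^2 + 15*t - 18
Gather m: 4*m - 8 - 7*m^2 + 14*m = -7*m^2 + 18*m - 8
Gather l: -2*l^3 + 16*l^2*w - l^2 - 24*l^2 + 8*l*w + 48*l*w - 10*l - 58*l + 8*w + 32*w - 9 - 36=-2*l^3 + l^2*(16*w - 25) + l*(56*w - 68) + 40*w - 45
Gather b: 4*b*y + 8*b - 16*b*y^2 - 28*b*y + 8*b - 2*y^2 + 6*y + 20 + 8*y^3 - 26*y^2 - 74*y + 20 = b*(-16*y^2 - 24*y + 16) + 8*y^3 - 28*y^2 - 68*y + 40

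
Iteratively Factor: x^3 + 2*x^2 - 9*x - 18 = (x + 3)*(x^2 - x - 6) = (x + 2)*(x + 3)*(x - 3)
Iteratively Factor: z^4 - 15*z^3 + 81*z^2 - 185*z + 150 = (z - 5)*(z^3 - 10*z^2 + 31*z - 30) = (z - 5)*(z - 2)*(z^2 - 8*z + 15) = (z - 5)*(z - 3)*(z - 2)*(z - 5)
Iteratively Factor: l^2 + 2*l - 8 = (l - 2)*(l + 4)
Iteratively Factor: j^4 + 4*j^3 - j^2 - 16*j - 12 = (j + 2)*(j^3 + 2*j^2 - 5*j - 6) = (j + 2)*(j + 3)*(j^2 - j - 2) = (j + 1)*(j + 2)*(j + 3)*(j - 2)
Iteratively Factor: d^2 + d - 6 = (d - 2)*(d + 3)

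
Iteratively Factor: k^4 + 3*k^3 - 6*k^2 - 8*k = (k - 2)*(k^3 + 5*k^2 + 4*k) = (k - 2)*(k + 4)*(k^2 + k) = k*(k - 2)*(k + 4)*(k + 1)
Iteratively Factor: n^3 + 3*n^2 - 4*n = (n)*(n^2 + 3*n - 4) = n*(n + 4)*(n - 1)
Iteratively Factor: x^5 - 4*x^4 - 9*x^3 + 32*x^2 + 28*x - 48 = (x - 4)*(x^4 - 9*x^2 - 4*x + 12) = (x - 4)*(x + 2)*(x^3 - 2*x^2 - 5*x + 6) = (x - 4)*(x - 3)*(x + 2)*(x^2 + x - 2) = (x - 4)*(x - 3)*(x - 1)*(x + 2)*(x + 2)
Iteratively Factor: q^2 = (q)*(q)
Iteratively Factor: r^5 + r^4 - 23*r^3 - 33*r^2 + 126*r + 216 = (r + 3)*(r^4 - 2*r^3 - 17*r^2 + 18*r + 72) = (r - 4)*(r + 3)*(r^3 + 2*r^2 - 9*r - 18) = (r - 4)*(r - 3)*(r + 3)*(r^2 + 5*r + 6) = (r - 4)*(r - 3)*(r + 3)^2*(r + 2)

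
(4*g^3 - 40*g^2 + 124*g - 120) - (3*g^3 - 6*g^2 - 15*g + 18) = g^3 - 34*g^2 + 139*g - 138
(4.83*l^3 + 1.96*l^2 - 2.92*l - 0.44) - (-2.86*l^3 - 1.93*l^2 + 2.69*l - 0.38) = 7.69*l^3 + 3.89*l^2 - 5.61*l - 0.06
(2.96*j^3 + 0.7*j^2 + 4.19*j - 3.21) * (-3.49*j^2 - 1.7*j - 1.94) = -10.3304*j^5 - 7.475*j^4 - 21.5555*j^3 + 2.7219*j^2 - 2.6716*j + 6.2274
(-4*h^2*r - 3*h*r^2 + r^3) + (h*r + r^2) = -4*h^2*r - 3*h*r^2 + h*r + r^3 + r^2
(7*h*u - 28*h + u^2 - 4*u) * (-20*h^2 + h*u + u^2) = -140*h^3*u + 560*h^3 - 13*h^2*u^2 + 52*h^2*u + 8*h*u^3 - 32*h*u^2 + u^4 - 4*u^3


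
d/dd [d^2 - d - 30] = 2*d - 1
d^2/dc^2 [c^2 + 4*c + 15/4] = 2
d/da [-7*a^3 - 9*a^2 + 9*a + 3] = -21*a^2 - 18*a + 9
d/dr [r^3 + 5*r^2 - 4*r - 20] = 3*r^2 + 10*r - 4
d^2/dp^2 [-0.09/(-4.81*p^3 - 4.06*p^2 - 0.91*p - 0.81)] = (-(2.5974*p + 0.7308)*(4.81*p^3 + 4.06*p^2 + 0.91*p + 0.81) + 0.09*(14.43*p^2 + 8.12*p + 0.91)*(28.86*p^2 + 16.24*p + 1.82))/(4.81*p^3 + 4.06*p^2 + 0.91*p + 0.81)^3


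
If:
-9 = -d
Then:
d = 9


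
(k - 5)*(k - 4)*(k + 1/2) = k^3 - 17*k^2/2 + 31*k/2 + 10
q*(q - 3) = q^2 - 3*q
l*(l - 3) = l^2 - 3*l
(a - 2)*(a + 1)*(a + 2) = a^3 + a^2 - 4*a - 4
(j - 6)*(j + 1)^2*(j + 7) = j^4 + 3*j^3 - 39*j^2 - 83*j - 42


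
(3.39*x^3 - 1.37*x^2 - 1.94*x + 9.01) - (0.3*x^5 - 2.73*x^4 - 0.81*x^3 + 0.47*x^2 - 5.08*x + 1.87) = -0.3*x^5 + 2.73*x^4 + 4.2*x^3 - 1.84*x^2 + 3.14*x + 7.14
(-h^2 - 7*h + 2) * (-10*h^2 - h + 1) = 10*h^4 + 71*h^3 - 14*h^2 - 9*h + 2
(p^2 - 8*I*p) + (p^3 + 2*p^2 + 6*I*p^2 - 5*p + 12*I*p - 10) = p^3 + 3*p^2 + 6*I*p^2 - 5*p + 4*I*p - 10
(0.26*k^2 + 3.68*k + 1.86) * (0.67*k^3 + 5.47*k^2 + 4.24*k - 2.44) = 0.1742*k^5 + 3.8878*k^4 + 22.4782*k^3 + 25.143*k^2 - 1.0928*k - 4.5384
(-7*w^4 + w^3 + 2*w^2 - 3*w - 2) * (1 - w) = 7*w^5 - 8*w^4 - w^3 + 5*w^2 - w - 2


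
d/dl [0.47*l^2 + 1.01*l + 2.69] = 0.94*l + 1.01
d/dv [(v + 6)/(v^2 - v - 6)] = (v^2 - v - (v + 6)*(2*v - 1) - 6)/(-v^2 + v + 6)^2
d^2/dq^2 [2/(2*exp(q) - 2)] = (exp(q) + 1)*exp(q)/(exp(q) - 1)^3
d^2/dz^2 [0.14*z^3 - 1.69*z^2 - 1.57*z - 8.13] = 0.84*z - 3.38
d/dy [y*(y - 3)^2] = 3*(y - 3)*(y - 1)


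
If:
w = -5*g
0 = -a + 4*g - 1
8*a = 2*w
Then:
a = -5/21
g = 4/21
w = -20/21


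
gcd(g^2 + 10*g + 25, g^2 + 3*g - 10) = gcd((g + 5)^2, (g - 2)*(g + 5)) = g + 5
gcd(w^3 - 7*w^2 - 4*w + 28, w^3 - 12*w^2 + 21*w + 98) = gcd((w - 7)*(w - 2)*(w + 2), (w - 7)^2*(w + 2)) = w^2 - 5*w - 14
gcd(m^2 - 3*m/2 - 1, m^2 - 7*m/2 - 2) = m + 1/2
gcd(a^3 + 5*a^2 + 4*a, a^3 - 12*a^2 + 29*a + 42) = a + 1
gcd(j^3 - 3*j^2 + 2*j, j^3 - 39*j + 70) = j - 2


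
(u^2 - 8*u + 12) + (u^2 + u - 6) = 2*u^2 - 7*u + 6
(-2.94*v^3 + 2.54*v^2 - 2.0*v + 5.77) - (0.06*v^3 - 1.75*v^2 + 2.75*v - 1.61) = -3.0*v^3 + 4.29*v^2 - 4.75*v + 7.38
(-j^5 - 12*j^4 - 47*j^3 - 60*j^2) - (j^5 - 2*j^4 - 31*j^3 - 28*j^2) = -2*j^5 - 10*j^4 - 16*j^3 - 32*j^2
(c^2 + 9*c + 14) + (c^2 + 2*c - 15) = 2*c^2 + 11*c - 1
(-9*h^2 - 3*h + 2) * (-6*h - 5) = 54*h^3 + 63*h^2 + 3*h - 10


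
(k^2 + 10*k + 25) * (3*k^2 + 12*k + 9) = 3*k^4 + 42*k^3 + 204*k^2 + 390*k + 225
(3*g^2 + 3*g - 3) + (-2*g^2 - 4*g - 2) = g^2 - g - 5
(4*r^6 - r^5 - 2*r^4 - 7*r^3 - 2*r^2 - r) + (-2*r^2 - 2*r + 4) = 4*r^6 - r^5 - 2*r^4 - 7*r^3 - 4*r^2 - 3*r + 4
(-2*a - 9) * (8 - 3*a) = 6*a^2 + 11*a - 72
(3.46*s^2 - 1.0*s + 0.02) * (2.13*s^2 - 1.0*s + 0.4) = 7.3698*s^4 - 5.59*s^3 + 2.4266*s^2 - 0.42*s + 0.008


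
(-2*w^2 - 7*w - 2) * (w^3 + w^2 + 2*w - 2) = -2*w^5 - 9*w^4 - 13*w^3 - 12*w^2 + 10*w + 4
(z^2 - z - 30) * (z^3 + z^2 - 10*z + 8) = z^5 - 41*z^3 - 12*z^2 + 292*z - 240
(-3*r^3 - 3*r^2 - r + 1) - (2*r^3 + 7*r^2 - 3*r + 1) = -5*r^3 - 10*r^2 + 2*r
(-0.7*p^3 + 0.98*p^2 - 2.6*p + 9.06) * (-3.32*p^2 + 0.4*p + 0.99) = 2.324*p^5 - 3.5336*p^4 + 8.331*p^3 - 30.149*p^2 + 1.05*p + 8.9694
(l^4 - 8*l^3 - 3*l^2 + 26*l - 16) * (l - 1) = l^5 - 9*l^4 + 5*l^3 + 29*l^2 - 42*l + 16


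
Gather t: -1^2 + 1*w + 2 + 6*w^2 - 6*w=6*w^2 - 5*w + 1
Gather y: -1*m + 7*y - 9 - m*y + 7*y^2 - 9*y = -m + 7*y^2 + y*(-m - 2) - 9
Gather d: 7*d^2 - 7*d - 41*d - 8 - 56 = 7*d^2 - 48*d - 64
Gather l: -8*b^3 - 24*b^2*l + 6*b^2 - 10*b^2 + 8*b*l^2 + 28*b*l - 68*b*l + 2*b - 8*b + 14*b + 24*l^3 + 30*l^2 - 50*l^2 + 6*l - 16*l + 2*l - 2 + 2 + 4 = -8*b^3 - 4*b^2 + 8*b + 24*l^3 + l^2*(8*b - 20) + l*(-24*b^2 - 40*b - 8) + 4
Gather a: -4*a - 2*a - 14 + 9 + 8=3 - 6*a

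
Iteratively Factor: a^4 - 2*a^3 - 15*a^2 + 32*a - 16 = (a - 4)*(a^3 + 2*a^2 - 7*a + 4) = (a - 4)*(a - 1)*(a^2 + 3*a - 4) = (a - 4)*(a - 1)^2*(a + 4)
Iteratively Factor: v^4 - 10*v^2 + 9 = (v - 3)*(v^3 + 3*v^2 - v - 3) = (v - 3)*(v + 1)*(v^2 + 2*v - 3) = (v - 3)*(v + 1)*(v + 3)*(v - 1)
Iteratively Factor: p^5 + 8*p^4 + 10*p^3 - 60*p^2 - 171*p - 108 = (p + 3)*(p^4 + 5*p^3 - 5*p^2 - 45*p - 36) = (p - 3)*(p + 3)*(p^3 + 8*p^2 + 19*p + 12) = (p - 3)*(p + 3)^2*(p^2 + 5*p + 4) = (p - 3)*(p + 1)*(p + 3)^2*(p + 4)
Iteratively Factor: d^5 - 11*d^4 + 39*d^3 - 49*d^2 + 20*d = (d - 1)*(d^4 - 10*d^3 + 29*d^2 - 20*d) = (d - 1)^2*(d^3 - 9*d^2 + 20*d) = (d - 4)*(d - 1)^2*(d^2 - 5*d) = d*(d - 4)*(d - 1)^2*(d - 5)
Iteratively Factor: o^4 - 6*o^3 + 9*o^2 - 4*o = (o - 1)*(o^3 - 5*o^2 + 4*o) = o*(o - 1)*(o^2 - 5*o + 4) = o*(o - 1)^2*(o - 4)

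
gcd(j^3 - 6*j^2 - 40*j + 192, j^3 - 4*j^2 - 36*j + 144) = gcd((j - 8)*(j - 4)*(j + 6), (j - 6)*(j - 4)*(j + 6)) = j^2 + 2*j - 24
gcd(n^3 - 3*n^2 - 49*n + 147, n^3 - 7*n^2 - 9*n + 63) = n^2 - 10*n + 21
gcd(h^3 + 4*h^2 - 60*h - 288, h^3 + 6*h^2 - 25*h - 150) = h + 6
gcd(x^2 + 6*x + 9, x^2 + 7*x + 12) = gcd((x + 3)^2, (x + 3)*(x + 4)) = x + 3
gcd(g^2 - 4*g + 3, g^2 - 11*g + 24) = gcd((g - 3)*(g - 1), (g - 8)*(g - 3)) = g - 3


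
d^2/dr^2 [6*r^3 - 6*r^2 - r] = 36*r - 12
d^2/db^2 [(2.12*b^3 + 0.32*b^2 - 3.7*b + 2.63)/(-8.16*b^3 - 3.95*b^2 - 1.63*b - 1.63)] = (4.54747350886464e-13*b^7 + 94.0488959999998*b^6 + 1647.386496*b^5 - 1021.981248*b^4 - 1259.547772*b^3 - 1068.083442*b^2 - 68.443374*b - 1.47025999999999)/(543.338496*b^9 + 789.03936*b^8 + 707.552784*b^7 + 702.462419*b^6 + 456.566097*b^5 + 237.862314*b^4 + 132.340189*b^3 + 44.476506*b^2 + 12.992241*b + 4.330747)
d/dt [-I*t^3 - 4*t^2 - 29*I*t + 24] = -3*I*t^2 - 8*t - 29*I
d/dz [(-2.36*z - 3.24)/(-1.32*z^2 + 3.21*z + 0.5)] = (-3.1152*z^2 - 8.5536*z + 9.2204)/(1.7424*z^4 - 8.4744*z^3 + 8.9841*z^2 + 3.21*z + 0.25)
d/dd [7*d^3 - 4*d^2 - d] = 21*d^2 - 8*d - 1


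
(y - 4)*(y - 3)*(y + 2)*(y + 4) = y^4 - y^3 - 22*y^2 + 16*y + 96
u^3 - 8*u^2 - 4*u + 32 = (u - 8)*(u - 2)*(u + 2)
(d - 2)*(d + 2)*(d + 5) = d^3 + 5*d^2 - 4*d - 20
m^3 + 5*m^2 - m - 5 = (m - 1)*(m + 1)*(m + 5)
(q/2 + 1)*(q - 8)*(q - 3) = q^3/2 - 9*q^2/2 + q + 24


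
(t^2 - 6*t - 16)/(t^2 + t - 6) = (t^2 - 6*t - 16)/(t^2 + t - 6)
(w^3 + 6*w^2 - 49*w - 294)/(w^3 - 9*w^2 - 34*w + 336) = (w + 7)/(w - 8)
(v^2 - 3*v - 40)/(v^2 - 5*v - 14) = (-v^2 + 3*v + 40)/(-v^2 + 5*v + 14)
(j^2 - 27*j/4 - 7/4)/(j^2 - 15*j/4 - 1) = (j - 7)/(j - 4)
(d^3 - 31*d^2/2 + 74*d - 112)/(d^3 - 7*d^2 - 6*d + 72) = (d^2 - 23*d/2 + 28)/(d^2 - 3*d - 18)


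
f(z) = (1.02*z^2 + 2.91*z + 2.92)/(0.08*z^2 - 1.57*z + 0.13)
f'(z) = (1.57 - 0.16*z)*(1.02*z^2 + 2.91*z + 2.92)/(0.08*z^2 - 1.57*z + 0.13)^2 + (2.04*z + 2.91)/(0.08*z^2 - 1.57*z + 0.13) = (-1.8342*z^2 - 0.202*z + 4.9627)/(0.0064*z^4 - 0.2512*z^3 + 2.4857*z^2 - 0.4082*z + 0.0169)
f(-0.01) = 19.84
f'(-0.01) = 233.84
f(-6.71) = 2.06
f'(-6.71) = -0.37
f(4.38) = -6.76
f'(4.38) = -1.15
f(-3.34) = 0.73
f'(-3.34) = -0.38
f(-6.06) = 1.81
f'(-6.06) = -0.39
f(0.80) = -5.49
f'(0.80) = 3.14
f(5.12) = -7.67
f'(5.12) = -1.31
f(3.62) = -5.95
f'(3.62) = -0.98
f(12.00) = -25.69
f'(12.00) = -5.06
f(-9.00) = 2.86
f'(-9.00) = -0.33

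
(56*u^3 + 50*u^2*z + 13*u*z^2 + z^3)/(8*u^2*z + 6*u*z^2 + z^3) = (7*u + z)/z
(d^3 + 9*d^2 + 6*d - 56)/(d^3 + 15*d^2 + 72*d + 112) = (d - 2)/(d + 4)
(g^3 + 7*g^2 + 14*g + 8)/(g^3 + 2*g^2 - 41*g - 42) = (g^2 + 6*g + 8)/(g^2 + g - 42)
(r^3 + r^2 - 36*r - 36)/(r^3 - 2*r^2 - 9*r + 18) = (r^3 + r^2 - 36*r - 36)/(r^3 - 2*r^2 - 9*r + 18)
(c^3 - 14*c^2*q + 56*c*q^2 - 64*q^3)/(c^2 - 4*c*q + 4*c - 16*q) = (c^2 - 10*c*q + 16*q^2)/(c + 4)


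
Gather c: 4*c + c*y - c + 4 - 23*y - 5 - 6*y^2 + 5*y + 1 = c*(y + 3) - 6*y^2 - 18*y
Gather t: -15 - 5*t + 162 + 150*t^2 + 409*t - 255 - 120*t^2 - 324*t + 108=30*t^2 + 80*t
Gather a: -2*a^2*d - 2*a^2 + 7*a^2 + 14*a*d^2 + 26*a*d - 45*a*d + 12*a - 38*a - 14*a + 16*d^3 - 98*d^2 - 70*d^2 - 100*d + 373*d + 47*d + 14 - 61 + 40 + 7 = a^2*(5 - 2*d) + a*(14*d^2 - 19*d - 40) + 16*d^3 - 168*d^2 + 320*d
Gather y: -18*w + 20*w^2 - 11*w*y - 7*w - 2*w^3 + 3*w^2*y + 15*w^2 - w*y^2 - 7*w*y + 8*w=-2*w^3 + 35*w^2 - w*y^2 - 17*w + y*(3*w^2 - 18*w)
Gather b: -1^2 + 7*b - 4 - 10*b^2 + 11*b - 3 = -10*b^2 + 18*b - 8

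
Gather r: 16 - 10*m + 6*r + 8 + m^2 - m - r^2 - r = m^2 - 11*m - r^2 + 5*r + 24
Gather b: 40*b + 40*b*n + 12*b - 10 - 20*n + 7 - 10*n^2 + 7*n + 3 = b*(40*n + 52) - 10*n^2 - 13*n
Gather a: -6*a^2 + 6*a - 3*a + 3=-6*a^2 + 3*a + 3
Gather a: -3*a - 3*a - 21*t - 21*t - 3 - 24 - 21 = -6*a - 42*t - 48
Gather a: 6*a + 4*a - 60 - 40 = 10*a - 100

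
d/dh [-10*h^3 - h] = -30*h^2 - 1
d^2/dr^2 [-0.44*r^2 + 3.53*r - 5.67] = -0.880000000000000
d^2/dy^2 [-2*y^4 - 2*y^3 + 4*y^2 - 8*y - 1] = -24*y^2 - 12*y + 8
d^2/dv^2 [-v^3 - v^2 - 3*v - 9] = -6*v - 2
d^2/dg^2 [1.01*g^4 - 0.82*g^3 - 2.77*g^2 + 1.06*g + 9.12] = 12.12*g^2 - 4.92*g - 5.54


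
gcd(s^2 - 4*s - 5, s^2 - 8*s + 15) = s - 5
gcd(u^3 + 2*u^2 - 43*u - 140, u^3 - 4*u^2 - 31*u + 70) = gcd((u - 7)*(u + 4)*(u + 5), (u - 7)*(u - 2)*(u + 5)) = u^2 - 2*u - 35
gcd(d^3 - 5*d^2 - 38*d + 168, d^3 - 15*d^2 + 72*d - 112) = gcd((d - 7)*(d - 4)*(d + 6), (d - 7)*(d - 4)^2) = d^2 - 11*d + 28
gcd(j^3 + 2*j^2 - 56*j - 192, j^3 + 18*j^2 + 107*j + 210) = j + 6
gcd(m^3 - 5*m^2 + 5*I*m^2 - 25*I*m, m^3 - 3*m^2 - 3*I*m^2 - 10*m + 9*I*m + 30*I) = m - 5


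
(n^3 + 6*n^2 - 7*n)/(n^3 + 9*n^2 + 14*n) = (n - 1)/(n + 2)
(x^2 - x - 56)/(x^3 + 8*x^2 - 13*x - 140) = (x - 8)/(x^2 + x - 20)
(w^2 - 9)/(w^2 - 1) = (w^2 - 9)/(w^2 - 1)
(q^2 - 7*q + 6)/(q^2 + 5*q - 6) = (q - 6)/(q + 6)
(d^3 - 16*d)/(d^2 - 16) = d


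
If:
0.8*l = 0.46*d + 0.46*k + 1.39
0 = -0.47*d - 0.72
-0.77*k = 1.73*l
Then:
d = -1.53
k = -0.84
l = 0.37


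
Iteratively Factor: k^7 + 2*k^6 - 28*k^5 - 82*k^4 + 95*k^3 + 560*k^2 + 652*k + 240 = (k + 1)*(k^6 + k^5 - 29*k^4 - 53*k^3 + 148*k^2 + 412*k + 240) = (k + 1)^2*(k^5 - 29*k^3 - 24*k^2 + 172*k + 240) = (k - 5)*(k + 1)^2*(k^4 + 5*k^3 - 4*k^2 - 44*k - 48) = (k - 5)*(k - 3)*(k + 1)^2*(k^3 + 8*k^2 + 20*k + 16) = (k - 5)*(k - 3)*(k + 1)^2*(k + 4)*(k^2 + 4*k + 4) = (k - 5)*(k - 3)*(k + 1)^2*(k + 2)*(k + 4)*(k + 2)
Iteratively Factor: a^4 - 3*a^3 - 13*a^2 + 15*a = (a + 3)*(a^3 - 6*a^2 + 5*a) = a*(a + 3)*(a^2 - 6*a + 5) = a*(a - 1)*(a + 3)*(a - 5)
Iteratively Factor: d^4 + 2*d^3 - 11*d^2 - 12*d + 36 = (d - 2)*(d^3 + 4*d^2 - 3*d - 18) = (d - 2)*(d + 3)*(d^2 + d - 6) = (d - 2)*(d + 3)^2*(d - 2)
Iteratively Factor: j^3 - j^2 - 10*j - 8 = (j - 4)*(j^2 + 3*j + 2) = (j - 4)*(j + 2)*(j + 1)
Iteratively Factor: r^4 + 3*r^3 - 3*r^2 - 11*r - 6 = (r + 1)*(r^3 + 2*r^2 - 5*r - 6) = (r + 1)*(r + 3)*(r^2 - r - 2) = (r - 2)*(r + 1)*(r + 3)*(r + 1)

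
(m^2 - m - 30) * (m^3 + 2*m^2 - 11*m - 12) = m^5 + m^4 - 43*m^3 - 61*m^2 + 342*m + 360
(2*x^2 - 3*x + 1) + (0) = 2*x^2 - 3*x + 1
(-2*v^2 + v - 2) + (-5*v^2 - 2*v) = -7*v^2 - v - 2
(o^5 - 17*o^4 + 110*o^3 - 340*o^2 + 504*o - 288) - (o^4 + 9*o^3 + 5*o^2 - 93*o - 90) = o^5 - 18*o^4 + 101*o^3 - 345*o^2 + 597*o - 198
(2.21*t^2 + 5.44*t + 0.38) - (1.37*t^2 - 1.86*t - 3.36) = 0.84*t^2 + 7.3*t + 3.74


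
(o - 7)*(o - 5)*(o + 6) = o^3 - 6*o^2 - 37*o + 210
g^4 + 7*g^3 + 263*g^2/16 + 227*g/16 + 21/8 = (g + 1/4)*(g + 7/4)*(g + 2)*(g + 3)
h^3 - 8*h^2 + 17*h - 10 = (h - 5)*(h - 2)*(h - 1)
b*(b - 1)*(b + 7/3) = b^3 + 4*b^2/3 - 7*b/3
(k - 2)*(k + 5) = k^2 + 3*k - 10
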